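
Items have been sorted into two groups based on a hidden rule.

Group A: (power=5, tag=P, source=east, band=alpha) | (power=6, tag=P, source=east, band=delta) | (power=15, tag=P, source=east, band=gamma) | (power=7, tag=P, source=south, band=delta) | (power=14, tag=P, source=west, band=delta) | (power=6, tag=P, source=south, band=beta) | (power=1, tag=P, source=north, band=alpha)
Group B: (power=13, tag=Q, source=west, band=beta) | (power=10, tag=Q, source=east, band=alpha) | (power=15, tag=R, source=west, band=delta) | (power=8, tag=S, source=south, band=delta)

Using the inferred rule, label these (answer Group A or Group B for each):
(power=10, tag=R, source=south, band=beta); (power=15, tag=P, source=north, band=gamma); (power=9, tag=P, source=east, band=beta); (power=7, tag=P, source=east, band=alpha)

Group B, Group A, Group A, Group A

The simplest hypothesis consistent with all the labels is: tag is P.
(power=10, tag=R, source=south, band=beta): Group B (tag is R). (power=15, tag=P, source=north, band=gamma): Group A (tag is P). (power=9, tag=P, source=east, band=beta): Group A (tag is P). (power=7, tag=P, source=east, band=alpha): Group A (tag is P).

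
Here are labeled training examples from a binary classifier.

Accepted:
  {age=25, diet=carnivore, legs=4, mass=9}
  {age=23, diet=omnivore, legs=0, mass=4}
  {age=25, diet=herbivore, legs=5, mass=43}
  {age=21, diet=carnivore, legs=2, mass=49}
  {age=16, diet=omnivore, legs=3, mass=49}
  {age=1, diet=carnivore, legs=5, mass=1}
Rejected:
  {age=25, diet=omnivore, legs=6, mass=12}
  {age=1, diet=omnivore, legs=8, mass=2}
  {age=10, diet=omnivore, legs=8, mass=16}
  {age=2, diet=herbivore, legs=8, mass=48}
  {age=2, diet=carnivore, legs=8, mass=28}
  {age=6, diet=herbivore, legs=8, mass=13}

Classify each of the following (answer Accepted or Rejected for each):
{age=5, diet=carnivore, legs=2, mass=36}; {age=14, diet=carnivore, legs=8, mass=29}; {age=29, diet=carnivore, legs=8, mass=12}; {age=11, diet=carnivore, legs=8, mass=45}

Every 'Accepted' example satisfies: legs ≤ 5. None of the 'Rejected' examples do.
{age=5, diet=carnivore, legs=2, mass=36} — legs = 2, hence Accepted. {age=14, diet=carnivore, legs=8, mass=29} — legs = 8, hence Rejected. {age=29, diet=carnivore, legs=8, mass=12} — legs = 8, hence Rejected. {age=11, diet=carnivore, legs=8, mass=45} — legs = 8, hence Rejected.

Accepted, Rejected, Rejected, Rejected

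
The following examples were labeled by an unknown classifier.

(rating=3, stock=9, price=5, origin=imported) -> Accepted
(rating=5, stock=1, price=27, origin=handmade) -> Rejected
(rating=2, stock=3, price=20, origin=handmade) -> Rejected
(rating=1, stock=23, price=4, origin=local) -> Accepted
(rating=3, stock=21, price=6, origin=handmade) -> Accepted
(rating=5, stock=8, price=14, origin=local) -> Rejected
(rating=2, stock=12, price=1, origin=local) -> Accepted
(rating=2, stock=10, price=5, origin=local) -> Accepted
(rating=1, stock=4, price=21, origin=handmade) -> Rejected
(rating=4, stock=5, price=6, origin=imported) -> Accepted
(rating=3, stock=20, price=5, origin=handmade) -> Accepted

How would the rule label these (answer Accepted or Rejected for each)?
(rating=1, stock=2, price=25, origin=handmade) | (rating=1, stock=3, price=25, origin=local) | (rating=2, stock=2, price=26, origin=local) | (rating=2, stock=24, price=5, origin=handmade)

The pattern is that an item is 'Accepted' exactly when: price ≤ 6.

Rejected, Rejected, Rejected, Accepted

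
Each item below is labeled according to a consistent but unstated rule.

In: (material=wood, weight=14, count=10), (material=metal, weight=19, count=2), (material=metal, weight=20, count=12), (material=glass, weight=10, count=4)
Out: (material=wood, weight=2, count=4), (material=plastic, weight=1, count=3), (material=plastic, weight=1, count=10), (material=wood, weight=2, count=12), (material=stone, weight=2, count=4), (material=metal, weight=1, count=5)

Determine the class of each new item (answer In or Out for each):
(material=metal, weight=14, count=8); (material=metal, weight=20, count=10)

In, In

The distinguishing property — weight ≥ 10 — holds for all the 'In' cases and none of the 'Out' cases.
(material=metal, weight=14, count=8) — weight = 14, hence In. (material=metal, weight=20, count=10) — weight = 20, hence In.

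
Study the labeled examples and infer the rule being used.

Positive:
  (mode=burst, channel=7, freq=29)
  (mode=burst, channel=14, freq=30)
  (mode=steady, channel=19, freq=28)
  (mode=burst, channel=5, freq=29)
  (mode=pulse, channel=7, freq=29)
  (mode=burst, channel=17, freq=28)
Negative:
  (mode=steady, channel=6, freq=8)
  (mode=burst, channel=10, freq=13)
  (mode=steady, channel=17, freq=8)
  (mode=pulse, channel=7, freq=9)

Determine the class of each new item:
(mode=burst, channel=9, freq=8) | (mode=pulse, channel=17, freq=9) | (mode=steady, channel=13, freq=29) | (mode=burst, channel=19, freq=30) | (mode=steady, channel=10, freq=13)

Negative, Negative, Positive, Positive, Negative

The classifier is using: freq ≥ 28.
(mode=burst, channel=9, freq=8): Negative (freq = 8).
(mode=pulse, channel=17, freq=9): Negative (freq = 9).
(mode=steady, channel=13, freq=29): Positive (freq = 29).
(mode=burst, channel=19, freq=30): Positive (freq = 30).
(mode=steady, channel=10, freq=13): Negative (freq = 13).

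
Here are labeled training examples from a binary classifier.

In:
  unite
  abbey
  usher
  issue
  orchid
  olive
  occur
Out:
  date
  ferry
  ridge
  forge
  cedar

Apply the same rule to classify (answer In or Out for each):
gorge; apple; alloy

Out, In, In

Checking candidate rules against both groups, what survives is: starts with a vowel.
Out: gorge, since starts with 'g'. In: apple, since starts with 'a'. In: alloy, since starts with 'a'.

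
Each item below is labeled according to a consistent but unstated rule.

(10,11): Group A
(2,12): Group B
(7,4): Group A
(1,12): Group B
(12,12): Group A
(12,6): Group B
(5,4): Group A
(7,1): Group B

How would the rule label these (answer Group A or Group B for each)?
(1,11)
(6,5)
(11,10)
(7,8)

Group B, Group A, Group A, Group A

The pattern is that an item is 'Group A' exactly when: |first − second| ≤ 3.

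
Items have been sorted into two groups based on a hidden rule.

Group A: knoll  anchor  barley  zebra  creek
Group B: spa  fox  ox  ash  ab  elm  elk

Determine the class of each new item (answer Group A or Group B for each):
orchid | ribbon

Group A, Group A

The pattern is that an item is 'Group A' exactly when: length ≥ 5.
orchid: length 6, passes → Group A. ribbon: length 6, passes → Group A.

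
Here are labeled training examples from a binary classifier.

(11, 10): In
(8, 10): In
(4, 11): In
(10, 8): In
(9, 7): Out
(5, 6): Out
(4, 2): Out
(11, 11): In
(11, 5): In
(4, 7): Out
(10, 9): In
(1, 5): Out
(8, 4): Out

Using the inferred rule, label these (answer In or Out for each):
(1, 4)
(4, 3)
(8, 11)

Out, Out, In

The common property of the 'In' items is: max ≥ 10. No 'Out' item has it.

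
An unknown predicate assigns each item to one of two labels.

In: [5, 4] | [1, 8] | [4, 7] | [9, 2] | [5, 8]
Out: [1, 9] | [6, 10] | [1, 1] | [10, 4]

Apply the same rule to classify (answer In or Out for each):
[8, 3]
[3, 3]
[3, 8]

In, Out, In

Checking candidate rules against both groups, what survives is: sum is odd.
[8, 3] — 8+3 = 11, hence In.
[3, 3] — 3+3 = 6, hence Out.
[3, 8] — 3+8 = 11, hence In.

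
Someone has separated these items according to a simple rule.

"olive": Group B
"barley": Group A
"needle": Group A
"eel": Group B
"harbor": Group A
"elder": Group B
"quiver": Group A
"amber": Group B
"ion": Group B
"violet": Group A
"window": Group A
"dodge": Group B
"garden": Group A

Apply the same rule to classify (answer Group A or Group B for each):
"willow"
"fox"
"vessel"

Group A, Group B, Group A

The classifier is using: even length.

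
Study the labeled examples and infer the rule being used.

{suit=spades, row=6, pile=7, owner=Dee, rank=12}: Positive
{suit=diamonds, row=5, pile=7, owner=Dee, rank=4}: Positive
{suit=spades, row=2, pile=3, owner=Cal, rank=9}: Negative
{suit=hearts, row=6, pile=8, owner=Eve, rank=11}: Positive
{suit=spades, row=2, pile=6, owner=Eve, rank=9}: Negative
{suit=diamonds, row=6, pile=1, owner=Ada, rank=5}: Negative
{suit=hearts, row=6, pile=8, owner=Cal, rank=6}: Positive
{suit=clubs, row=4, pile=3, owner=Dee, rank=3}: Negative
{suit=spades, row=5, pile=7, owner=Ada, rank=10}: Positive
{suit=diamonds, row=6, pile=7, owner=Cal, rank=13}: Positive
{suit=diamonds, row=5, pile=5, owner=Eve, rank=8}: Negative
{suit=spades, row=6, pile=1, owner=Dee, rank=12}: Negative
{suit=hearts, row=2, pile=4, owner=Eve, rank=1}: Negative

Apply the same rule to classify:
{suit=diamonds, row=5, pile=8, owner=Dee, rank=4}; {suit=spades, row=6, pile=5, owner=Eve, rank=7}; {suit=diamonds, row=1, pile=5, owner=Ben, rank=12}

Positive, Negative, Negative

'Positive' ⟺ pile ≥ 7.
{suit=diamonds, row=5, pile=8, owner=Dee, rank=4} — pile = 8, hence Positive. {suit=spades, row=6, pile=5, owner=Eve, rank=7} — pile = 5, hence Negative. {suit=diamonds, row=1, pile=5, owner=Ben, rank=12} — pile = 5, hence Negative.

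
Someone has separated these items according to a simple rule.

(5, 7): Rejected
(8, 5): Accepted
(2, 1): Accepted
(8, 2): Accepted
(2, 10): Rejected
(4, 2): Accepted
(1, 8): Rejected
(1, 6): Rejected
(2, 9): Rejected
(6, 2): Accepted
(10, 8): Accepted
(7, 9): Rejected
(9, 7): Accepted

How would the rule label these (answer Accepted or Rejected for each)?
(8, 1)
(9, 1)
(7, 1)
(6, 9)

Accepted, Accepted, Accepted, Rejected

One predicate separates the groups cleanly: first > second.
(8, 1): 8 > 1, satisfies this → Accepted. (9, 1): 9 > 1, satisfies this → Accepted. (7, 1): 7 > 1, satisfies this → Accepted. (6, 9): 6 < 9, does not pass → Rejected.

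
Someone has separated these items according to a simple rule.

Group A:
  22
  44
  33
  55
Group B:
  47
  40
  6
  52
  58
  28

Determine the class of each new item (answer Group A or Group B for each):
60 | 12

Every 'Group A' example satisfies: multiple of 11. None of the 'Group B' examples do.
60: 60 = 11·5 + 5 — fails this test, so Group B.
12: 12 = 11·1 + 1 — fails this test, so Group B.

Group B, Group B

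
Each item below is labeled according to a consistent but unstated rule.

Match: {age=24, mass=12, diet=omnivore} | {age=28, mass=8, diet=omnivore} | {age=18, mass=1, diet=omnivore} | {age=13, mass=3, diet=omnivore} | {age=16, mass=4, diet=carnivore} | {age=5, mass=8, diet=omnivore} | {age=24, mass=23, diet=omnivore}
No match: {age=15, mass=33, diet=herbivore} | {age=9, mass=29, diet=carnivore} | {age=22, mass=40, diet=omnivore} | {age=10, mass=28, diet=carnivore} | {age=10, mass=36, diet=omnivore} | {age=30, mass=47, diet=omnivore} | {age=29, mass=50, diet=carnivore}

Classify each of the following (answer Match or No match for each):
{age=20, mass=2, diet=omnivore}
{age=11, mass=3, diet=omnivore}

The pattern is that an item is 'Match' exactly when: mass ≤ 23.

Match, Match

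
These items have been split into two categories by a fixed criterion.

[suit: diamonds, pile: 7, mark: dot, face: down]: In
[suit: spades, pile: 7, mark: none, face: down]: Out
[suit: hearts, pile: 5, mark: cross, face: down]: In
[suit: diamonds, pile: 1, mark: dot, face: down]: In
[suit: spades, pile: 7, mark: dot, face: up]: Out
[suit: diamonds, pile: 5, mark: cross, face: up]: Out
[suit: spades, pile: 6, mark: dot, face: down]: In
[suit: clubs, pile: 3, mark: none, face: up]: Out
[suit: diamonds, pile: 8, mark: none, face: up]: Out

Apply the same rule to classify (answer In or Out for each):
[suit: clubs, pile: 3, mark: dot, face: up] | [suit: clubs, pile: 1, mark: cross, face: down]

Out, In

The rule appears to be: mark is not none AND face is down.
[suit: clubs, pile: 3, mark: dot, face: up] — mark is dot, face is up, hence Out.
[suit: clubs, pile: 1, mark: cross, face: down] — mark is cross, face is down, hence In.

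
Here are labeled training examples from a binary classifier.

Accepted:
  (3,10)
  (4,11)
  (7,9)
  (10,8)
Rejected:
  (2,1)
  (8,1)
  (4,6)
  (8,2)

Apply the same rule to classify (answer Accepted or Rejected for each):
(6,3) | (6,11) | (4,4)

All 'Accepted' examples share one property — sum ≥ 13 — and every 'Rejected' example lacks it.
(6,3): 6+3 = 9 — does not fit, so Rejected.
(6,11): 6+11 = 17 — has this property, so Accepted.
(4,4): 4+4 = 8 — does not fit, so Rejected.

Rejected, Accepted, Rejected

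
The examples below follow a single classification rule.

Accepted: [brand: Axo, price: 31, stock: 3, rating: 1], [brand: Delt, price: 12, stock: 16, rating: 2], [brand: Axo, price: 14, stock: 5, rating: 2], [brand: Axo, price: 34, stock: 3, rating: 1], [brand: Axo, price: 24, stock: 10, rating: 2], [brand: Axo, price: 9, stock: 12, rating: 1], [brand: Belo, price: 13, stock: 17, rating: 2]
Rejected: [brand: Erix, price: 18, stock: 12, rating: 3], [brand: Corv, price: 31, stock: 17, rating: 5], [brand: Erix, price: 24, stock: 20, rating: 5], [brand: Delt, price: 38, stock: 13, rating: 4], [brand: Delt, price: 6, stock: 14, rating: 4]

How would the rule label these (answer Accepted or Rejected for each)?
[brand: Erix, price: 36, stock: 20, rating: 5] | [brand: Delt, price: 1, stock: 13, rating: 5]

Rejected, Rejected

The classifier is using: rating ≤ 2.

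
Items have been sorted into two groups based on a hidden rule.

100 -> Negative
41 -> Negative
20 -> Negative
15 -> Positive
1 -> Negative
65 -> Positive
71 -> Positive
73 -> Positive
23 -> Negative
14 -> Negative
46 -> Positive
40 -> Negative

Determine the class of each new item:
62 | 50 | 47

Positive, Negative, Positive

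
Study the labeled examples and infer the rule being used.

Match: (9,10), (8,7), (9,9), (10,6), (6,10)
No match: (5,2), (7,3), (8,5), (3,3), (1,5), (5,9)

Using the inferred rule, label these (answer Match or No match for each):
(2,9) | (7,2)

No match, No match

All 'Match' examples share one property — sum ≥ 15 — and every 'No match' example lacks it.
(2,9): 2+9 = 11 — fails the rule, so No match. (7,2): 7+2 = 9 — fails the rule, so No match.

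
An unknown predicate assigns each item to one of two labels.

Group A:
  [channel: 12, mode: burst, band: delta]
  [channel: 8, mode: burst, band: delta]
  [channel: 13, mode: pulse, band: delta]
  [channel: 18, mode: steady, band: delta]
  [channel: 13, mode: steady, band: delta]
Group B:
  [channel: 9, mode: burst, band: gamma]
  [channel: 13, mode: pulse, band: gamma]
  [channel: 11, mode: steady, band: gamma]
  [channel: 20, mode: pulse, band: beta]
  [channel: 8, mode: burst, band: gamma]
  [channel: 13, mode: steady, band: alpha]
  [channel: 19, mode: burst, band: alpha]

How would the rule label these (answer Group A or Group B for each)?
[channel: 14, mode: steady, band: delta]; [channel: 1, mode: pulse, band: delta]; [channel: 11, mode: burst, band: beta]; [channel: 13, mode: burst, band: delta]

Group A, Group A, Group B, Group A

Rule: band is delta. This holds for each 'Group A' example and fails for each 'Group B' one.
[channel: 14, mode: steady, band: delta]: band is delta, passes → Group A. [channel: 1, mode: pulse, band: delta]: band is delta, passes → Group A. [channel: 11, mode: burst, band: beta]: band is beta, does not fit → Group B. [channel: 13, mode: burst, band: delta]: band is delta, passes → Group A.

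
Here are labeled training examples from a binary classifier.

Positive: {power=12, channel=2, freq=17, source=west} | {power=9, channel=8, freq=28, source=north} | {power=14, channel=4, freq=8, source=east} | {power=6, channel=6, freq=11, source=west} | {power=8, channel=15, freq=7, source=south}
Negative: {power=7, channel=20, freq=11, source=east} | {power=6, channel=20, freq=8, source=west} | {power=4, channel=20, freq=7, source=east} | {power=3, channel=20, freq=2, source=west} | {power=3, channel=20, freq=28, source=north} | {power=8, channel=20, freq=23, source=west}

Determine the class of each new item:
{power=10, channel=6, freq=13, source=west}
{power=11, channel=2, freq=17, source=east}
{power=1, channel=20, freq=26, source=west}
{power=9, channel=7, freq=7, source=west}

A rule that fits every label: channel ≤ 15 — true of each 'Positive' example, false of each 'Negative' one.
{power=10, channel=6, freq=13, source=west}: channel = 6, meets the rule → Positive.
{power=11, channel=2, freq=17, source=east}: channel = 2, meets the rule → Positive.
{power=1, channel=20, freq=26, source=west}: channel = 20, does not pass → Negative.
{power=9, channel=7, freq=7, source=west}: channel = 7, meets the rule → Positive.

Positive, Positive, Negative, Positive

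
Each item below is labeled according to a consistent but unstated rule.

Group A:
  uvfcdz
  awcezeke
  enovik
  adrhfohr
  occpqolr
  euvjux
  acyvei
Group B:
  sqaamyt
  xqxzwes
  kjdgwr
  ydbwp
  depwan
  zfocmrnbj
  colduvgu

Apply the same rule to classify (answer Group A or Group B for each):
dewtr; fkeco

Group B, Group B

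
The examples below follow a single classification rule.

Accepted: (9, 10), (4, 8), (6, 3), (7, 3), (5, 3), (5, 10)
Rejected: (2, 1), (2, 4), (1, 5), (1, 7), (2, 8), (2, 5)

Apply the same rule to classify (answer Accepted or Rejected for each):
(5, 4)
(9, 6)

Accepted, Accepted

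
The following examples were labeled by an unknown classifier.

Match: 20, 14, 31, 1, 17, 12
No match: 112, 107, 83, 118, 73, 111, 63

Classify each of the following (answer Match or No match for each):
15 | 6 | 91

Match, Match, No match

The simplest hypothesis consistent with all the labels is: at most 31.
15: 15 ≤ 31 — qualifies, so Match.
6: 6 ≤ 31 — qualifies, so Match.
91: 91 > 31 — doesn't match, so No match.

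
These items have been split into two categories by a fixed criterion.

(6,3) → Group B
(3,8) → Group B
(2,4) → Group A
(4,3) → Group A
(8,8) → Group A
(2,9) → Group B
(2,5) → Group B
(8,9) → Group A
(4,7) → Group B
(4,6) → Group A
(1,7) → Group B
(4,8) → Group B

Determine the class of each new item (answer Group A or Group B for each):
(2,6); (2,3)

The rule appears to be: |first − second| ≤ 2.
(2,6): Group B (|2−6| = 4). (2,3): Group A (|2−3| = 1).

Group B, Group A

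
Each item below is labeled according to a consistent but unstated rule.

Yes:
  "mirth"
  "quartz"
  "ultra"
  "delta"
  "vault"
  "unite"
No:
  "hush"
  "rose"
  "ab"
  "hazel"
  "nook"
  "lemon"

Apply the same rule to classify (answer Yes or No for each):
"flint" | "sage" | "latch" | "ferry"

Yes, No, Yes, No

The common property of the 'Yes' items is: contains 't'. No 'No' item has it.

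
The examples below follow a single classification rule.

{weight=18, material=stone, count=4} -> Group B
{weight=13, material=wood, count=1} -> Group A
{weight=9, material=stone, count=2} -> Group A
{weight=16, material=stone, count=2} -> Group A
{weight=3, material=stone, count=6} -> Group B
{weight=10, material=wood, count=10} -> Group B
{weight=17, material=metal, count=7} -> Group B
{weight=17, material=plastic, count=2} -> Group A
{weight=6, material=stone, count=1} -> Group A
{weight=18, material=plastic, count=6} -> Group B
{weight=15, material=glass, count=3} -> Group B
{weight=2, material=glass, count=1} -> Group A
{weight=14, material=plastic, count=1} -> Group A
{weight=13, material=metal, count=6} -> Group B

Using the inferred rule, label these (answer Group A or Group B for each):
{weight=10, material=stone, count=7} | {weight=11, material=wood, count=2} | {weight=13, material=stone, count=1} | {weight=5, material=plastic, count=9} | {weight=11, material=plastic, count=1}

Group B, Group A, Group A, Group B, Group A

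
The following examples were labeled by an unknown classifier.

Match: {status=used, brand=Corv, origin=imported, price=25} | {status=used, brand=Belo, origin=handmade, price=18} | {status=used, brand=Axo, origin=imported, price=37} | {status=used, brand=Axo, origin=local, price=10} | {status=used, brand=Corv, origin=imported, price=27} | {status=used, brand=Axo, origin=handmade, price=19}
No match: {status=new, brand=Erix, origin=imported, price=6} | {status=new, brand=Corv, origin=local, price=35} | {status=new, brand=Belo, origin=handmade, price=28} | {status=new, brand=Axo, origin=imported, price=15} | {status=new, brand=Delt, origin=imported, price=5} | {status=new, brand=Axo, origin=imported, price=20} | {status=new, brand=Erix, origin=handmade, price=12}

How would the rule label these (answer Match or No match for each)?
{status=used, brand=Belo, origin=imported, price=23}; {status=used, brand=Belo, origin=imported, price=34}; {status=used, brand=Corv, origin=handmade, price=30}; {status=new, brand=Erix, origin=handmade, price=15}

Match, Match, Match, No match

The distinguishing property — status is used — holds for all the 'Match' cases and none of the 'No match' cases.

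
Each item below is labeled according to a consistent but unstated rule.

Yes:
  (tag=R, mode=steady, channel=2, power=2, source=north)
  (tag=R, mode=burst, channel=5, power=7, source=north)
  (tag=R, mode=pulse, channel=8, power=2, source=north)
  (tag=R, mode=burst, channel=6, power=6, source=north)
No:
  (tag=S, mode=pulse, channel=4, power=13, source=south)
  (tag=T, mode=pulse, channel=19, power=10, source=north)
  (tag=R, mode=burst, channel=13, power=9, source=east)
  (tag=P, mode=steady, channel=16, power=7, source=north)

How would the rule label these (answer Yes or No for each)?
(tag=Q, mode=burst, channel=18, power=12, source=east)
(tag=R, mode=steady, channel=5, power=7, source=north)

No, Yes

A rule that fits every label: tag is R AND source is north — true of each 'Yes' example, false of each 'No' one.
(tag=Q, mode=burst, channel=18, power=12, source=east): No (tag is Q, source is east). (tag=R, mode=steady, channel=5, power=7, source=north): Yes (tag is R, source is north).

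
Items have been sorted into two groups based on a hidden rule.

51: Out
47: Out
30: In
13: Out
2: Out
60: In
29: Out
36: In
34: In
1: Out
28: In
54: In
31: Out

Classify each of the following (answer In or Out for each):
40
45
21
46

In, Out, Out, In

The simplest hypothesis consistent with all the labels is: even AND at least 13.
40: 40 is even, 40 ≥ 13 — matches, so In. 45: 45 is odd, 45 ≥ 13 — doesn't qualify, so Out. 21: 21 is odd, 21 ≥ 13 — doesn't qualify, so Out. 46: 46 is even, 46 ≥ 13 — matches, so In.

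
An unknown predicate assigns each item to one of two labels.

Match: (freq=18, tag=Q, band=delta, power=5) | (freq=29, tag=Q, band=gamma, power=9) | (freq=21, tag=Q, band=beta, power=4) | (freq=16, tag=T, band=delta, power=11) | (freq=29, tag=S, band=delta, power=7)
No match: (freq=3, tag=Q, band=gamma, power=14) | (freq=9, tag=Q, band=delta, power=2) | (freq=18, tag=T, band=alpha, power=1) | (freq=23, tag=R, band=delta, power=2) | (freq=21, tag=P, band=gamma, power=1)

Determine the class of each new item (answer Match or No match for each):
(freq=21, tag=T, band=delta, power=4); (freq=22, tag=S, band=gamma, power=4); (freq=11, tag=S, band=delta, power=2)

Match, Match, No match

All 'Match' examples share one property — freq ≥ 9 AND power ≥ 4 — and every 'No match' example lacks it.
(freq=21, tag=T, band=delta, power=4): freq = 21, power = 4, has this property → Match. (freq=22, tag=S, band=gamma, power=4): freq = 22, power = 4, has this property → Match. (freq=11, tag=S, band=delta, power=2): freq = 11, power = 2, does not fit → No match.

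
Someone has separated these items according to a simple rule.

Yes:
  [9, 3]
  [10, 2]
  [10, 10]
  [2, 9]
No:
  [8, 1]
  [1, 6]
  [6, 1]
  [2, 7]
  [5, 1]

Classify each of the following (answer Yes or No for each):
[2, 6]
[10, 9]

The pattern is that an item is 'Yes' exactly when: sum ≥ 11.

No, Yes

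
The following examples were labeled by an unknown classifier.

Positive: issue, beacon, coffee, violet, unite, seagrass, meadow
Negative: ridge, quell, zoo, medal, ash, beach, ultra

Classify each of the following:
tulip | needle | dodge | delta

The distinguishing property — has ≥ 3 vowels — holds for all the 'Positive' cases and none of the 'Negative' cases.
tulip: 2 vowels, doesn't match → Negative.
needle: 3 vowels, fits → Positive.
dodge: 2 vowels, doesn't match → Negative.
delta: 2 vowels, doesn't match → Negative.

Negative, Positive, Negative, Negative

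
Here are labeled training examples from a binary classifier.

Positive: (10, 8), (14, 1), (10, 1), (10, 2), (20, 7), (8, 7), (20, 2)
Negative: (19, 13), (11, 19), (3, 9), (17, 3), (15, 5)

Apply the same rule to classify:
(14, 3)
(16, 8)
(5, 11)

Rule: first is even. This holds for each 'Positive' example and fails for each 'Negative' one.
(14, 3): first 14 — passes, so Positive.
(16, 8): first 16 — passes, so Positive.
(5, 11): first 5 — does not satisfy this, so Negative.

Positive, Positive, Negative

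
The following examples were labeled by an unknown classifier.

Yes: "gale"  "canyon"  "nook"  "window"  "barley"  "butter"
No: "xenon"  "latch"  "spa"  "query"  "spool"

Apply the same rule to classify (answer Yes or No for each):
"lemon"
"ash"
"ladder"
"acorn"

No, No, Yes, No

Looking at the examples, the only property every 'Yes' case has and every 'No' case lacks is: even length.
"lemon" → length 5 → No. "ash" → length 3 → No. "ladder" → length 6 → Yes. "acorn" → length 5 → No.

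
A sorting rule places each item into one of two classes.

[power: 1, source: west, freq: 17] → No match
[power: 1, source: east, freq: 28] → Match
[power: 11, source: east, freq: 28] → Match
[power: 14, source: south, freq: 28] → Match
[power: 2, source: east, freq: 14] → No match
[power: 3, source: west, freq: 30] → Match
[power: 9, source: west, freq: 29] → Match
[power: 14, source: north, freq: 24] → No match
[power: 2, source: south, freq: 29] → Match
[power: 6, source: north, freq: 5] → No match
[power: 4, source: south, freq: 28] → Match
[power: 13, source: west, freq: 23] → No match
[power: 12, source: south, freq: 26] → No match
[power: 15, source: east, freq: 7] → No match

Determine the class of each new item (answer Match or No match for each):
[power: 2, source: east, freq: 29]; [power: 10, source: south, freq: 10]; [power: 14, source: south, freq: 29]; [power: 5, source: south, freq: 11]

Match, No match, Match, No match

Every 'Match' example satisfies: freq ≥ 28. None of the 'No match' examples do.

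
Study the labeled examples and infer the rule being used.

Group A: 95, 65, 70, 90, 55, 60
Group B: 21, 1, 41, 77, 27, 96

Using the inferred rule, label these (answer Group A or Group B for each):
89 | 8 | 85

'Group A' ⟺ multiple of 5.
89 → 89 = 5·17 + 4 → Group B.
8 → 8 = 5·1 + 3 → Group B.
85 → 85 = 5·17 → Group A.

Group B, Group B, Group A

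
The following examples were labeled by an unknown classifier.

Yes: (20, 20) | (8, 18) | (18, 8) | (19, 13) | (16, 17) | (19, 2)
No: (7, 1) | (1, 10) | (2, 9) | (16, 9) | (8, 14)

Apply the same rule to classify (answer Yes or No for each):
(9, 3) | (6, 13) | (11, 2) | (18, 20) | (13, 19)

No, No, No, Yes, Yes

The pattern is that an item is 'Yes' exactly when: max ≥ 17.
(9, 3) → max 9 → No. (6, 13) → max 13 → No. (11, 2) → max 11 → No. (18, 20) → max 20 → Yes. (13, 19) → max 19 → Yes.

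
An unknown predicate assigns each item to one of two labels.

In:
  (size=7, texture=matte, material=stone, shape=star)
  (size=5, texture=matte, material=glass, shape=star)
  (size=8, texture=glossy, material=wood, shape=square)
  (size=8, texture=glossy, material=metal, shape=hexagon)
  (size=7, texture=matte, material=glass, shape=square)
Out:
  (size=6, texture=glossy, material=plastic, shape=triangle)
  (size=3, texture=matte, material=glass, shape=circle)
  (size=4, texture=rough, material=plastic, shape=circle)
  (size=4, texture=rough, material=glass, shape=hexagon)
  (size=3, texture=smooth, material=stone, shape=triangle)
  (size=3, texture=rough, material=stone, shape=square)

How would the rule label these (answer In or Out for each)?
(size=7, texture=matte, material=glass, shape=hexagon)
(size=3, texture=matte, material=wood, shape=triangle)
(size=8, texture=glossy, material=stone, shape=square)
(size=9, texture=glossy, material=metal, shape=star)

The distinguishing property — shape is star OR size ≥ 7 — holds for all the 'In' cases and none of the 'Out' cases.
(size=7, texture=matte, material=glass, shape=hexagon): In (shape is hexagon, size = 7). (size=3, texture=matte, material=wood, shape=triangle): Out (shape is triangle, size = 3). (size=8, texture=glossy, material=stone, shape=square): In (shape is square, size = 8). (size=9, texture=glossy, material=metal, shape=star): In (shape is star, size = 9).

In, Out, In, In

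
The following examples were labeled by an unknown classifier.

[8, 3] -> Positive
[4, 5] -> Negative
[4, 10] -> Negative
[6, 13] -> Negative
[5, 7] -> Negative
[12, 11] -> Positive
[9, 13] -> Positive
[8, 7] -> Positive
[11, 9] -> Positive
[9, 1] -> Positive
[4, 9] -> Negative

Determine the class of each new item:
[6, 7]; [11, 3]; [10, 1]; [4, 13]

Negative, Positive, Positive, Negative

The distinguishing property — first ≥ 7 — holds for all the 'Positive' cases and none of the 'Negative' cases.
[6, 7] → first 6 → Negative. [11, 3] → first 11 → Positive. [10, 1] → first 10 → Positive. [4, 13] → first 4 → Negative.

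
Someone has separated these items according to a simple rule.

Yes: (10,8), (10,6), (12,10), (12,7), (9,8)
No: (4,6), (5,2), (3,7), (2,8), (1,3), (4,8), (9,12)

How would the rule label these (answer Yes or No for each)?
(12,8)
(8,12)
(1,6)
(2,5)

'Yes' ⟺ first > second AND sum ≥ 10.
(12,8): Yes (12 > 8, 12+8 = 20).
(8,12): No (8 < 12, 8+12 = 20).
(1,6): No (1 < 6, 1+6 = 7).
(2,5): No (2 < 5, 2+5 = 7).

Yes, No, No, No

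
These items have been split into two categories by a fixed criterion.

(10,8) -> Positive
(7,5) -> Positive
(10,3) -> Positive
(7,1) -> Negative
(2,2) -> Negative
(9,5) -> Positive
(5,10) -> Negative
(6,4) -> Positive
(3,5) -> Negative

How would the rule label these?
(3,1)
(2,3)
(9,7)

Negative, Negative, Positive

'Positive' ⟺ first > second AND sum ≥ 10.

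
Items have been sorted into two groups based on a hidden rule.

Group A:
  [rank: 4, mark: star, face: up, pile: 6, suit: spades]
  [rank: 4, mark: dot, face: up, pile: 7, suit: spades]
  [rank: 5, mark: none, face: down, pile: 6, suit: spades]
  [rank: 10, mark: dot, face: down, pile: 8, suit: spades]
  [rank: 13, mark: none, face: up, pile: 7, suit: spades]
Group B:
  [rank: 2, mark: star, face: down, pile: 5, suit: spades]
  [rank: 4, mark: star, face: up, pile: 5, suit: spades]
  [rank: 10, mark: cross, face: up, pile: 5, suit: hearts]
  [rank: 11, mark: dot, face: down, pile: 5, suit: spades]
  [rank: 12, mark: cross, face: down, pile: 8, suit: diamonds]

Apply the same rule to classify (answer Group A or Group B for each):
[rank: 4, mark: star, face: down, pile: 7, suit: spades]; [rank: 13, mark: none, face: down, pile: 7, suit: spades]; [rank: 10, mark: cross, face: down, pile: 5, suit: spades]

'Group A' ⟺ suit is spades AND pile ≥ 6.

Group A, Group A, Group B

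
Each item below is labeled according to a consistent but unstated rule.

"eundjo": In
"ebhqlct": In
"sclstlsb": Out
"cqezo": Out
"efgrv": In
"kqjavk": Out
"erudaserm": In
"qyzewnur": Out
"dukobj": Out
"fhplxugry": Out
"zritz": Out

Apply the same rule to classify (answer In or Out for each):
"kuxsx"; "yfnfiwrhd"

Every 'In' example satisfies: starts with 'e'. None of the 'Out' examples do.
"kuxsx" → starts with 'k' → Out. "yfnfiwrhd" → starts with 'y' → Out.

Out, Out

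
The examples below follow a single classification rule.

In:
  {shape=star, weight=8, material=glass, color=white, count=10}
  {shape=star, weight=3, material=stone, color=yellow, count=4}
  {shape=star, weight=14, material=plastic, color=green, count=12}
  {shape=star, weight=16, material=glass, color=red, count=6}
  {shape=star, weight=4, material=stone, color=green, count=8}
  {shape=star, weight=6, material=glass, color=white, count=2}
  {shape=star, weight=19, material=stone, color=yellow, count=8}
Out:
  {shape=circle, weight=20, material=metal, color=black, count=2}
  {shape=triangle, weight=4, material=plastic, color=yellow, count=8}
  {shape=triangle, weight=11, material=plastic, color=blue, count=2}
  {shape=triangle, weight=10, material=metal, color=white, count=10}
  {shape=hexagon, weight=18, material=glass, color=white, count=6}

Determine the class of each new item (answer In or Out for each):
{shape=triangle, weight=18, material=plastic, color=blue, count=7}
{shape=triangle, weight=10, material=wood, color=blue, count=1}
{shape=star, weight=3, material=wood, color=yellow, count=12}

The pattern is that an item is 'In' exactly when: shape is star.
{shape=triangle, weight=18, material=plastic, color=blue, count=7} — shape is triangle, hence Out.
{shape=triangle, weight=10, material=wood, color=blue, count=1} — shape is triangle, hence Out.
{shape=star, weight=3, material=wood, color=yellow, count=12} — shape is star, hence In.

Out, Out, In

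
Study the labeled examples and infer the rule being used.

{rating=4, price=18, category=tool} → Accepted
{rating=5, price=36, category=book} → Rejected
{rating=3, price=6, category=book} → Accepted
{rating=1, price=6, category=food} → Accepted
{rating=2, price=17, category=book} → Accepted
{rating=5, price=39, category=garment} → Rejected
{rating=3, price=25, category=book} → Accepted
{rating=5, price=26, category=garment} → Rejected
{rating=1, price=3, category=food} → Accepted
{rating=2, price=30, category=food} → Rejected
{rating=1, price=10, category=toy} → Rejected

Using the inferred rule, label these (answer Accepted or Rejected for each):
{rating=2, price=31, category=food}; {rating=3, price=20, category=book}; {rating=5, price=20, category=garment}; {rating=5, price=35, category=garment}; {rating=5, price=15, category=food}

Every 'Accepted' example satisfies: price ≠ 10 AND price ≤ 25. None of the 'Rejected' examples do.
{rating=2, price=31, category=food}: price = 31 — fails the rule, so Rejected.
{rating=3, price=20, category=book}: price = 20 — checks out, so Accepted.
{rating=5, price=20, category=garment}: price = 20 — checks out, so Accepted.
{rating=5, price=35, category=garment}: price = 35 — fails the rule, so Rejected.
{rating=5, price=15, category=food}: price = 15 — checks out, so Accepted.

Rejected, Accepted, Accepted, Rejected, Accepted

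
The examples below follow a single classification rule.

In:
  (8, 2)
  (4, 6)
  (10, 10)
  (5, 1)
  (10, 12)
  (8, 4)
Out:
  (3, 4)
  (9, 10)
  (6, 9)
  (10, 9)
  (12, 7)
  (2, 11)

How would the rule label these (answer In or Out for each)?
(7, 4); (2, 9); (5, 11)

'In' ⟺ sum is even.
(7, 4) → 7+4 = 11 → Out.
(2, 9) → 2+9 = 11 → Out.
(5, 11) → 5+11 = 16 → In.

Out, Out, In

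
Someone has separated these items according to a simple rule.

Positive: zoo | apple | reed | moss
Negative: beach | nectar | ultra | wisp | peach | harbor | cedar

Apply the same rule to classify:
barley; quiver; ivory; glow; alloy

Negative, Negative, Negative, Negative, Positive

The pattern is that an item is 'Positive' exactly when: has a double letter.
barley: no doubled letter, doesn't match → Negative.
quiver: no doubled letter, doesn't match → Negative.
ivory: no doubled letter, doesn't match → Negative.
glow: no doubled letter, doesn't match → Negative.
alloy: 'll' doubled, has this property → Positive.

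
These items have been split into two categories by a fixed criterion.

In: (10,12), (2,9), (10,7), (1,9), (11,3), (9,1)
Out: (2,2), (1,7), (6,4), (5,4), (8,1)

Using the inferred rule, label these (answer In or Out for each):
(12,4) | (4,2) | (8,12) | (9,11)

A rule that fits every label: max ≥ 9 — true of each 'In' example, false of each 'Out' one.
(12,4): max 12, qualifies → In.
(4,2): max 4, fails the rule → Out.
(8,12): max 12, qualifies → In.
(9,11): max 11, qualifies → In.

In, Out, In, In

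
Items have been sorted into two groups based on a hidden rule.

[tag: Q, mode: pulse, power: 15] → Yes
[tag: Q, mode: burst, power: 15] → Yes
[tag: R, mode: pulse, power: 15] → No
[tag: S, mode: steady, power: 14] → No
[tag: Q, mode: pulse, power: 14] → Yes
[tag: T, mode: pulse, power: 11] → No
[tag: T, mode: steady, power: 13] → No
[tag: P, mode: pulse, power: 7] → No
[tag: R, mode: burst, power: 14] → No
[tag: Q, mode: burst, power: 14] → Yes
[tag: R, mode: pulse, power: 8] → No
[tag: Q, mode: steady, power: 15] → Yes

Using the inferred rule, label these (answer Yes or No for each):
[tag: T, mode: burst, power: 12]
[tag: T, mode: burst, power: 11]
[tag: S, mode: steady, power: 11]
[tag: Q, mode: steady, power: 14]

No, No, No, Yes

Rule: tag is Q. This holds for each 'Yes' example and fails for each 'No' one.
No: [tag: T, mode: burst, power: 12], since tag is T.
No: [tag: T, mode: burst, power: 11], since tag is T.
No: [tag: S, mode: steady, power: 11], since tag is S.
Yes: [tag: Q, mode: steady, power: 14], since tag is Q.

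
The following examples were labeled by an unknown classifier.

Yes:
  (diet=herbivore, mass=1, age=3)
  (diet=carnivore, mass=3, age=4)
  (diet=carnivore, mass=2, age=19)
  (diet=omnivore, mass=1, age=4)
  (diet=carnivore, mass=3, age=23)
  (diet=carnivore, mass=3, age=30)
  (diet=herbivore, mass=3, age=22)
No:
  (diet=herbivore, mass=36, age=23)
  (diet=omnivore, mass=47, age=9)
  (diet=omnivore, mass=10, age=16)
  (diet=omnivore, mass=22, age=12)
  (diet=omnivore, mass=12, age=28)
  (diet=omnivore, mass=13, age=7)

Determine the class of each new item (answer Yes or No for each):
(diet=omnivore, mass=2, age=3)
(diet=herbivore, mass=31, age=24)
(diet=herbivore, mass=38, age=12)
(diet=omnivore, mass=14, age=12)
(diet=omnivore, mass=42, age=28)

Rule: mass ≤ 3. This holds for each 'Yes' example and fails for each 'No' one.
(diet=omnivore, mass=2, age=3) — mass = 2, hence Yes. (diet=herbivore, mass=31, age=24) — mass = 31, hence No. (diet=herbivore, mass=38, age=12) — mass = 38, hence No. (diet=omnivore, mass=14, age=12) — mass = 14, hence No. (diet=omnivore, mass=42, age=28) — mass = 42, hence No.

Yes, No, No, No, No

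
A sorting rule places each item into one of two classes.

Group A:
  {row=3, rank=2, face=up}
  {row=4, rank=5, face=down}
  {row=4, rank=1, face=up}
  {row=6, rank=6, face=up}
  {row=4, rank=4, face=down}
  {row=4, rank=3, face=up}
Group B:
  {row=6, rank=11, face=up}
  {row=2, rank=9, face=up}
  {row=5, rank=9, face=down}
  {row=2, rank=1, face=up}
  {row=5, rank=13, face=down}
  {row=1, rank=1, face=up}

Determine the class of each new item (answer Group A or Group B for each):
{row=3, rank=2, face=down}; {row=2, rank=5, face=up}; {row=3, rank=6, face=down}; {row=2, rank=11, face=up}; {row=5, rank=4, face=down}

The common property of the 'Group A' items is: row ≥ 3 AND rank ≤ 6. No 'Group B' item has it.
Group A: {row=3, rank=2, face=down}, since row = 3, rank = 2.
Group B: {row=2, rank=5, face=up}, since row = 2, rank = 5.
Group A: {row=3, rank=6, face=down}, since row = 3, rank = 6.
Group B: {row=2, rank=11, face=up}, since row = 2, rank = 11.
Group A: {row=5, rank=4, face=down}, since row = 5, rank = 4.

Group A, Group B, Group A, Group B, Group A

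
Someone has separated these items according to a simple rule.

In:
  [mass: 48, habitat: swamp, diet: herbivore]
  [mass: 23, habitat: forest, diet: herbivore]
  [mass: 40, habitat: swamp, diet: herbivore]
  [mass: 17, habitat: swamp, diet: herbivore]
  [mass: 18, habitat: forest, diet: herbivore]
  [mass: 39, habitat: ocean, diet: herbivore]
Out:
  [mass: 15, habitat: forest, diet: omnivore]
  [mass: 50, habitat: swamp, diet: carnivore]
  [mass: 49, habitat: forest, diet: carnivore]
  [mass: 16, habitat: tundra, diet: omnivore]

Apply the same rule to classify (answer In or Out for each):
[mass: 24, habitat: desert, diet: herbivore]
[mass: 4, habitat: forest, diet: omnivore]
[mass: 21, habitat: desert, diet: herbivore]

In, Out, In

All 'In' examples share one property — diet is herbivore — and every 'Out' example lacks it.
In: [mass: 24, habitat: desert, diet: herbivore], since diet is herbivore. Out: [mass: 4, habitat: forest, diet: omnivore], since diet is omnivore. In: [mass: 21, habitat: desert, diet: herbivore], since diet is herbivore.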